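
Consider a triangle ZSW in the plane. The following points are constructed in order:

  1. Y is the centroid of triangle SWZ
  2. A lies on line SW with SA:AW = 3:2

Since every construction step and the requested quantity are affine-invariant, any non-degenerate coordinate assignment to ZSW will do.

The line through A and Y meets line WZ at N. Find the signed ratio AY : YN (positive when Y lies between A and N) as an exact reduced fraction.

AY:YN = 1/5

Set Z = (0, 0), S = (1, 0), W = (0, 1); any affine frame gives the same invariant.
1. Y is the centroid of triangle SWZ ⇒ Y = (1/3, 1/3)
2. A lies on line SW with SA:AW = 3:2 ⇒ A = (2/5, 3/5)
line AY meets WZ at N = (0, -1)
Y = A + t·(N−A) with t = 1/6, so AY:YN = 1/6:5/6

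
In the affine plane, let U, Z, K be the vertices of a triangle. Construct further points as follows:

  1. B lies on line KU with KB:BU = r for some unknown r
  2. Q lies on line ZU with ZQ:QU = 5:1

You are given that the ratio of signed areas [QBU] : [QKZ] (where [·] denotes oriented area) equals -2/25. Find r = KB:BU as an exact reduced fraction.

Set U = (0, 0), Z = (1, 0), K = (0, 1); any affine frame gives the same invariant.
1. With KB:BU = r, write λ = r/(r+1) so B = K + λ·(U−K); B is affine-linear in λ
2. Q lies on line ZU with ZQ:QU = 5:1 ⇒ Q = (1/6, 0)
Every point depending on B is an affine combination of B and λ-independent points, so each such coordinate is linear in λ; the λ² term in each signed area is a multiple of (U−K)×(U−K) = 0, so 2·[QBU] and 2·[QKZ] are each linear in λ. Evaluating at λ=0 and λ=1:
  2·[QBU] = -1/6·λ + 1/6,   2·[QKZ] = -5/6
So [QBU]:[QKZ] = (-1/6·λ + 1/6) / (-5/6). Setting this equal to -2/25:
  -1/6·λ + 1/6 = -2/25·(-5/6)  ⇒  λ = 3/5
Then r = λ/(1−λ) = (3/5)/(2/5) = 3/2. Check: with r = 3/2, B = (0, 2/5) and [QBU]:[QKZ] = -2/25 as required.

r = 3/2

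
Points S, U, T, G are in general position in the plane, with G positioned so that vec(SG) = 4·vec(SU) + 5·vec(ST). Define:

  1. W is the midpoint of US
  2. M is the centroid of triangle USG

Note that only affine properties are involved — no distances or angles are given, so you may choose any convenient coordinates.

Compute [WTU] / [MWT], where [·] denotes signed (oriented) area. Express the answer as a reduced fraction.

Set S = (0, 0), U = (1, 0), T = (0, 1), G = (4, 5); any affine frame gives the same invariant.
1. W is the midpoint of US ⇒ W = (1/2, 0)
2. M is the centroid of triangle USG ⇒ M = (5/3, 5/3)
2·[WTU] = -1/2, 2·[MWT] = -2
[WTU]:[MWT] = -1/2:-2 = 1/4

[WTU]:[MWT] = 1/4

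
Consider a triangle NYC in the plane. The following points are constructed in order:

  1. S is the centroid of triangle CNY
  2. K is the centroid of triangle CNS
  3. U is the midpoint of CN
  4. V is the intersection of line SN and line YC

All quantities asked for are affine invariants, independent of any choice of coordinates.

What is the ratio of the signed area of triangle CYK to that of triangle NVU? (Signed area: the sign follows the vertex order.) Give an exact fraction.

[CYK]:[NVU] = -16/9

Assign N = (0, 0), Y = (1, 0), C = (0, 1) — the answer is frame-independent, so this choice is without loss of generality.
1. S is the centroid of triangle CNY ⇒ S = (1/3, 1/3)
2. K is the centroid of triangle CNS ⇒ K = (1/9, 4/9)
3. U is the midpoint of CN ⇒ U = (0, 1/2)
4. V is the intersection of line SN and line YC ⇒ V = (1/2, 1/2)
2·[CYK] = -4/9, 2·[NVU] = 1/4
[CYK]:[NVU] = -4/9:1/4 = -16/9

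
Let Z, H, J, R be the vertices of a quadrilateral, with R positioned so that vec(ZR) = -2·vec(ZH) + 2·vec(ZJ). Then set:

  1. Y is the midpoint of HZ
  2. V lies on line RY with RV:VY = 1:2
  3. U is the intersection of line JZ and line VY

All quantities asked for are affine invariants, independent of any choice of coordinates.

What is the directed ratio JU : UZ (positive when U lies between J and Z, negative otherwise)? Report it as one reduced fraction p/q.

Assign Z = (0, 0), H = (1, 0), J = (0, 1), R = (-2, 2) — the answer is frame-independent, so this choice is without loss of generality.
1. Y is the midpoint of HZ ⇒ Y = (1/2, 0)
2. V lies on line RY with RV:VY = 1:2 ⇒ V = (-7/6, 4/3)
3. U is the intersection of line JZ and line VY ⇒ U = (0, 2/5)
U = J + t·(Z−J) with t = 3/5, so JU:UZ = t:(1−t) = 3/5:2/5

JU:UZ = 3/2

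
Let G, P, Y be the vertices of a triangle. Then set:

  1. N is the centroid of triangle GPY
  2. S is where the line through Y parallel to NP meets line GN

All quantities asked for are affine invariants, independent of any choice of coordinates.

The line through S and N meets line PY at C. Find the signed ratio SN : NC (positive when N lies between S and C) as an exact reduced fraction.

Set G = (0, 0), P = (1, 0), Y = (0, 1); any affine frame gives the same invariant.
1. N is the centroid of triangle GPY ⇒ N = (1/3, 1/3)
2. S is where the line through Y parallel to NP meets line GN ⇒ S = (2/3, 2/3)
line SN meets PY at C = (1/2, 1/2)
N = S + t·(C−S) with t = 2, so SN:NC = 2:-1

SN:NC = -2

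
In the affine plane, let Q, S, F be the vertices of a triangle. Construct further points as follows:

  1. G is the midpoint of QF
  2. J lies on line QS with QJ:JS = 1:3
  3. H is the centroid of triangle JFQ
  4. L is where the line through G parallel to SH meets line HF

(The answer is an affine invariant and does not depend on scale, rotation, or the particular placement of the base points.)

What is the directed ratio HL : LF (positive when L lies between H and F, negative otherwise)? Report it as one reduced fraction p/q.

HL:LF = 3/11

Choose coordinates Q = (0, 0), S = (1, 0), F = (0, 1).
1. G is the midpoint of QF ⇒ G = (0, 1/2)
2. J lies on line QS with QJ:JS = 1:3 ⇒ J = (1/4, 0)
3. H is the centroid of triangle JFQ ⇒ H = (1/12, 1/3)
4. L is where the line through G parallel to SH meets line HF ⇒ L = (11/168, 10/21)
L = H + t·(F−H) with t = 3/14, so HL:LF = t:(1−t) = 3/14:11/14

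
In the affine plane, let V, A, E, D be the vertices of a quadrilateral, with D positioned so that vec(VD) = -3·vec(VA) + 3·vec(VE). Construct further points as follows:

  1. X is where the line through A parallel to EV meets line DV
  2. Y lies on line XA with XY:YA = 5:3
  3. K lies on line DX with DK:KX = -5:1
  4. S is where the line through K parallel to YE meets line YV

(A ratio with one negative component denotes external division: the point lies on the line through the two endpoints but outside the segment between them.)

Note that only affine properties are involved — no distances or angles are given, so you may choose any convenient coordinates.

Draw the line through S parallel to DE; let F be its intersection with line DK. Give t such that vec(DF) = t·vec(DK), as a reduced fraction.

Choose coordinates V = (0, 0), A = (1, 0), E = (0, 1), D = (-3, 3).
1. X is where the line through A parallel to EV meets line DV ⇒ X = (1, -1)
2. Y lies on line XA with XY:YA = 5:3 ⇒ Y = (1, -3/8)
3. K lies on line DX with DK:KX = -5:1 ⇒ K = (2, -2)
4. S is where the line through K parallel to YE meets line YV ⇒ S = (3/4, -9/32)
through S parallel to DE: direction (3, -2); meets DK at F = (-21/32, 21/32)
F = D + t·(K−D) with t = 15/32

t = 15/32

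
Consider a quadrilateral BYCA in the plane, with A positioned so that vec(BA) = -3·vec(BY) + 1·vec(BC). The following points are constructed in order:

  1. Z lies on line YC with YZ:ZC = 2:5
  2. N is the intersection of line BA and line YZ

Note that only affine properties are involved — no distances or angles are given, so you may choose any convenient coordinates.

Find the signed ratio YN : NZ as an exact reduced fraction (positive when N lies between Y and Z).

Set B = (0, 0), Y = (1, 0), C = (0, 1), A = (-3, 1); any affine frame gives the same invariant.
1. Z lies on line YC with YZ:ZC = 2:5 ⇒ Z = (5/7, 2/7)
2. N is the intersection of line BA and line YZ ⇒ N = (3/2, -1/2)
N = Y + t·(Z−Y) with t = -7/4, so YN:NZ = t:(1−t) = -7/4:11/4

YN:NZ = -7/11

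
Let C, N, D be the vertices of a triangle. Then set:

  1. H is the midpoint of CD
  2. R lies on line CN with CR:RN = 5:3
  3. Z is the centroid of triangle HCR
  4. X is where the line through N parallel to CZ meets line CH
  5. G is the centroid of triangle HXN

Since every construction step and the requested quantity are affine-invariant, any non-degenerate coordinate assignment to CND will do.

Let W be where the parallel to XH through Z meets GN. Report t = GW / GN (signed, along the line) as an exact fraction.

Work in coordinates with C = (0, 0), N = (1, 0), D = (0, 1).
1. H is the midpoint of CD ⇒ H = (0, 1/2)
2. R lies on line CN with CR:RN = 5:3 ⇒ R = (5/8, 0)
3. Z is the centroid of triangle HCR ⇒ Z = (5/24, 1/6)
4. X is where the line through N parallel to CZ meets line CH ⇒ X = (0, -4/5)
5. G is the centroid of triangle HXN ⇒ G = (1/3, -1/10)
through Z parallel to XH: direction (0, 13/10); meets GN at W = (5/24, -19/160)
W = G + t·(N−G) with t = -3/16

t = -3/16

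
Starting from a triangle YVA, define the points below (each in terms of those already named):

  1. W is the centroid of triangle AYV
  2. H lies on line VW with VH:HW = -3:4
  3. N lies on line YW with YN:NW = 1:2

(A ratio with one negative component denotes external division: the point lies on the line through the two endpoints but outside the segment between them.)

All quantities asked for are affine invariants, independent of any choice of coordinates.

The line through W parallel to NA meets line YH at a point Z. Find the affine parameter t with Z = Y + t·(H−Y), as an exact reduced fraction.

t = 3/23

Choose coordinates Y = (0, 0), V = (1, 0), A = (0, 1).
1. W is the centroid of triangle AYV ⇒ W = (1/3, 1/3)
2. H lies on line VW with VH:HW = -3:4 ⇒ H = (3, -1)
3. N lies on line YW with YN:NW = 1:2 ⇒ N = (1/9, 1/9)
through W parallel to NA: direction (-1/9, 8/9); meets YH at Z = (9/23, -3/23)
Z = Y + t·(H−Y) with t = 3/23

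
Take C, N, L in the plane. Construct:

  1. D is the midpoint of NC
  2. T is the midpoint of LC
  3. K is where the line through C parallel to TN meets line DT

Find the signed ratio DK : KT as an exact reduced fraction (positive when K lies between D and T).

DK:KT = -1/2

Assign C = (0, 0), N = (1, 0), L = (0, 1) — the answer is frame-independent, so this choice is without loss of generality.
1. D is the midpoint of NC ⇒ D = (1/2, 0)
2. T is the midpoint of LC ⇒ T = (0, 1/2)
3. K is where the line through C parallel to TN meets line DT ⇒ K = (1, -1/2)
K = D + t·(T−D) with t = -1, so DK:KT = t:(1−t) = -1:2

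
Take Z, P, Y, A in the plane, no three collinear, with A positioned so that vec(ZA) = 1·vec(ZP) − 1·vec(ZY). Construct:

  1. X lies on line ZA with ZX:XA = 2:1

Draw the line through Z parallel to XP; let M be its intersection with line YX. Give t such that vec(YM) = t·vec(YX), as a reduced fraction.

Choose coordinates Z = (0, 0), P = (1, 0), Y = (0, 1), A = (1, -1).
1. X lies on line ZA with ZX:XA = 2:1 ⇒ X = (2/3, -2/3)
through Z parallel to XP: direction (1/3, 2/3); meets YX at M = (2/9, 4/9)
M = Y + t·(X−Y) with t = 1/3

t = 1/3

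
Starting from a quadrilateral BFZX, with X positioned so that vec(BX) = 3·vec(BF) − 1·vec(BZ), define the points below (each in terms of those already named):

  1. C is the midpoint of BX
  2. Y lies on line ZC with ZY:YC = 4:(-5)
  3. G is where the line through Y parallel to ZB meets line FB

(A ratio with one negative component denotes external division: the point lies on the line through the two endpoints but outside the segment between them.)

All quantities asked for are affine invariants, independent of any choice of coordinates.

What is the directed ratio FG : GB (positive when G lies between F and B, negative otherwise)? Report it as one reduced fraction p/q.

FG:GB = -7/6

Assign B = (0, 0), F = (1, 0), Z = (0, 1), X = (3, -1) — the answer is frame-independent, so this choice is without loss of generality.
1. C is the midpoint of BX ⇒ C = (3/2, -1/2)
2. Y lies on line ZC with ZY:YC = 4:(-5) ⇒ Y = (-6, 7)
3. G is where the line through Y parallel to ZB meets line FB ⇒ G = (-6, 0)
G = F + t·(B−F) with t = 7, so FG:GB = t:(1−t) = 7:-6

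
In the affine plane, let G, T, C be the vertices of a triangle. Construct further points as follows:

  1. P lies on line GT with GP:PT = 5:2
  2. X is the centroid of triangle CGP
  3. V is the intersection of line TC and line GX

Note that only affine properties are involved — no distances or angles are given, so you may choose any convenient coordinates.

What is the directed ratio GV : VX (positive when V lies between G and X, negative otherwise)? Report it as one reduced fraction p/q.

GV:VX = -7/3

Set G = (0, 0), T = (1, 0), C = (0, 1); any affine frame gives the same invariant.
1. P lies on line GT with GP:PT = 5:2 ⇒ P = (5/7, 0)
2. X is the centroid of triangle CGP ⇒ X = (5/21, 1/3)
3. V is the intersection of line TC and line GX ⇒ V = (5/12, 7/12)
V = G + t·(X−G) with t = 7/4, so GV:VX = t:(1−t) = 7/4:-3/4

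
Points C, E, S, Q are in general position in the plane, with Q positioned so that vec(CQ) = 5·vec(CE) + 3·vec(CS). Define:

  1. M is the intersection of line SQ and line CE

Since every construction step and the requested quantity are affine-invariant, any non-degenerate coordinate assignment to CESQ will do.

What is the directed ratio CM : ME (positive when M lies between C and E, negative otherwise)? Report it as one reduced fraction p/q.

CM:ME = -5/7

Work in coordinates with C = (0, 0), E = (1, 0), S = (0, 1), Q = (5, 3).
1. M is the intersection of line SQ and line CE ⇒ M = (-5/2, 0)
M = C + t·(E−C) with t = -5/2, so CM:ME = t:(1−t) = -5/2:7/2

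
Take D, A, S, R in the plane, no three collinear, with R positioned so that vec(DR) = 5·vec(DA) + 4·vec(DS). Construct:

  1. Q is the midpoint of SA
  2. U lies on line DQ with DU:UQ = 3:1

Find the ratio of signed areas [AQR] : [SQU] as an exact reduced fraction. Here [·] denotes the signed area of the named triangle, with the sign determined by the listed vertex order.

Work in coordinates with D = (0, 0), A = (1, 0), S = (0, 1), R = (5, 4).
1. Q is the midpoint of SA ⇒ Q = (1/2, 1/2)
2. U lies on line DQ with DU:UQ = 3:1 ⇒ U = (3/8, 3/8)
2·[AQR] = -4, 2·[SQU] = -1/8
[AQR]:[SQU] = -4:-1/8 = 32

[AQR]:[SQU] = 32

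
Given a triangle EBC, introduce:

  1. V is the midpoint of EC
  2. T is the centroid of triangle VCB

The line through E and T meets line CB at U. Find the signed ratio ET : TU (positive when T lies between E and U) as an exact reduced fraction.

ET:TU = 5

Choose coordinates E = (0, 0), B = (1, 0), C = (0, 1).
1. V is the midpoint of EC ⇒ V = (0, 1/2)
2. T is the centroid of triangle VCB ⇒ T = (1/3, 1/2)
line ET meets CB at U = (2/5, 3/5)
T = E + t·(U−E) with t = 5/6, so ET:TU = 5/6:1/6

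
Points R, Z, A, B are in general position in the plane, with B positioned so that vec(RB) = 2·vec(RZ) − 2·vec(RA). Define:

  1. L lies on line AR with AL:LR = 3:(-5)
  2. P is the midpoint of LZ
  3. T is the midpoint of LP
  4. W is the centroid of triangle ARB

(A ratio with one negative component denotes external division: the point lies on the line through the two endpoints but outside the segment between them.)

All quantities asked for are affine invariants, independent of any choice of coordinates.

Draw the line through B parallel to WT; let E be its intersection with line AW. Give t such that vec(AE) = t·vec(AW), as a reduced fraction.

Assign R = (0, 0), Z = (1, 0), A = (0, 1), B = (2, -2) — the answer is frame-independent, so this choice is without loss of generality.
1. L lies on line AR with AL:LR = 3:(-5) ⇒ L = (0, 5/2)
2. P is the midpoint of LZ ⇒ P = (1/2, 5/4)
3. T is the midpoint of LP ⇒ T = (1/4, 15/8)
4. W is the centroid of triangle ARB ⇒ W = (2/3, -1/3)
through B parallel to WT: direction (-5/12, 53/24); meets AW at E = (76/33, -119/33)
E = A + t·(W−A) with t = 38/11

t = 38/11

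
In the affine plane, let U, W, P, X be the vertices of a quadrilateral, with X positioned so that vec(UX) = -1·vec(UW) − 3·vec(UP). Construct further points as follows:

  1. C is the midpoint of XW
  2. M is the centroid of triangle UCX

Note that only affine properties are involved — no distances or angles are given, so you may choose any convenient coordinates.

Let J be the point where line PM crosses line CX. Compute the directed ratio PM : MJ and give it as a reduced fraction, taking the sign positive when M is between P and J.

Set U = (0, 0), W = (1, 0), P = (0, 1), X = (-1, -3); any affine frame gives the same invariant.
1. C is the midpoint of XW ⇒ C = (0, -3/2)
2. M is the centroid of triangle UCX ⇒ M = (-1/3, -3/2)
line PM meets CX at J = (-5/12, -17/8)
M = P + t·(J−P) with t = 4/5, so PM:MJ = 4/5:1/5

PM:MJ = 4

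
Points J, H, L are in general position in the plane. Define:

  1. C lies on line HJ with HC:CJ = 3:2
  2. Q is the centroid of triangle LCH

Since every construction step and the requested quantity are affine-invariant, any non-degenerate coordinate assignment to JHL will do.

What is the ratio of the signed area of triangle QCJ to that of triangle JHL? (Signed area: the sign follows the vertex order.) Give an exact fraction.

Set J = (0, 0), H = (1, 0), L = (0, 1); any affine frame gives the same invariant.
1. C lies on line HJ with HC:CJ = 3:2 ⇒ C = (2/5, 0)
2. Q is the centroid of triangle LCH ⇒ Q = (7/15, 1/3)
2·[QCJ] = -2/15, 2·[JHL] = 1
[QCJ]:[JHL] = -2/15:1 = -2/15

[QCJ]:[JHL] = -2/15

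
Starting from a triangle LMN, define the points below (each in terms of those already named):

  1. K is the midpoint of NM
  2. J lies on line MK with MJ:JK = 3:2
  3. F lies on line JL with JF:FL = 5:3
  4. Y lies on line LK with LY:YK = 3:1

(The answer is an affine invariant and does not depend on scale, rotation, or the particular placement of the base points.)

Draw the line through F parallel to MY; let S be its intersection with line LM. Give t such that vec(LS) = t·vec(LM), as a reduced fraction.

Choose coordinates L = (0, 0), M = (1, 0), N = (0, 1).
1. K is the midpoint of NM ⇒ K = (1/2, 1/2)
2. J lies on line MK with MJ:JK = 3:2 ⇒ J = (7/10, 3/10)
3. F lies on line JL with JF:FL = 5:3 ⇒ F = (21/80, 9/80)
4. Y lies on line LK with LY:YK = 3:1 ⇒ Y = (3/8, 3/8)
through F parallel to MY: direction (-5/8, 3/8); meets LM at S = (9/20, 0)
S = L + t·(M−L) with t = 9/20

t = 9/20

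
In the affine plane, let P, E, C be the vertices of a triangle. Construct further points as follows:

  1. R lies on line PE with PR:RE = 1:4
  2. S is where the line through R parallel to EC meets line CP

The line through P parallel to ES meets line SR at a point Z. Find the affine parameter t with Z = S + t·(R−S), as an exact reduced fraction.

Assign P = (0, 0), E = (1, 0), C = (0, 1) — the answer is frame-independent, so this choice is without loss of generality.
1. R lies on line PE with PR:RE = 1:4 ⇒ R = (1/5, 0)
2. S is where the line through R parallel to EC meets line CP ⇒ S = (0, 1/5)
through P parallel to ES: direction (-1, 1/5); meets SR at Z = (1/4, -1/20)
Z = S + t·(R−S) with t = 5/4

t = 5/4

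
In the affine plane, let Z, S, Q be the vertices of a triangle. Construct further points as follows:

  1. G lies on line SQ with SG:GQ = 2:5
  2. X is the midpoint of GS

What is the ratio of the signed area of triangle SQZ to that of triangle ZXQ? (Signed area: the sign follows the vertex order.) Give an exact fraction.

Assign Z = (0, 0), S = (1, 0), Q = (0, 1) — the answer is frame-independent, so this choice is without loss of generality.
1. G lies on line SQ with SG:GQ = 2:5 ⇒ G = (5/7, 2/7)
2. X is the midpoint of GS ⇒ X = (6/7, 1/7)
2·[SQZ] = 1, 2·[ZXQ] = 6/7
[SQZ]:[ZXQ] = 1:6/7 = 7/6

[SQZ]:[ZXQ] = 7/6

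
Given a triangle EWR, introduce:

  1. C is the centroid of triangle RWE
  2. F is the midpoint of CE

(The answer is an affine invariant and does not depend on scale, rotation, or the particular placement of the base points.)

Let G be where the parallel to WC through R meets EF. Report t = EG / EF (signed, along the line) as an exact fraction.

Choose coordinates E = (0, 0), W = (1, 0), R = (0, 1).
1. C is the centroid of triangle RWE ⇒ C = (1/3, 1/3)
2. F is the midpoint of CE ⇒ F = (1/6, 1/6)
through R parallel to WC: direction (-2/3, 1/3); meets EF at G = (2/3, 2/3)
G = E + t·(F−E) with t = 4

t = 4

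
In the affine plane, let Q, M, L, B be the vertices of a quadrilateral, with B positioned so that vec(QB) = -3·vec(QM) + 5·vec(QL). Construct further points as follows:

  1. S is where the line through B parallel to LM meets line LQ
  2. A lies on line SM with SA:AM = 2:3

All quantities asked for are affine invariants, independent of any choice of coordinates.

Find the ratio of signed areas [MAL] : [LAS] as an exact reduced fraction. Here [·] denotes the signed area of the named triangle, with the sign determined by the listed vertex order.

[MAL]:[LAS] = 3/2

Work in coordinates with Q = (0, 0), M = (1, 0), L = (0, 1), B = (-3, 5).
1. S is where the line through B parallel to LM meets line LQ ⇒ S = (0, 2)
2. A lies on line SM with SA:AM = 2:3 ⇒ A = (2/5, 6/5)
2·[MAL] = 3/5, 2·[LAS] = 2/5
[MAL]:[LAS] = 3/5:2/5 = 3/2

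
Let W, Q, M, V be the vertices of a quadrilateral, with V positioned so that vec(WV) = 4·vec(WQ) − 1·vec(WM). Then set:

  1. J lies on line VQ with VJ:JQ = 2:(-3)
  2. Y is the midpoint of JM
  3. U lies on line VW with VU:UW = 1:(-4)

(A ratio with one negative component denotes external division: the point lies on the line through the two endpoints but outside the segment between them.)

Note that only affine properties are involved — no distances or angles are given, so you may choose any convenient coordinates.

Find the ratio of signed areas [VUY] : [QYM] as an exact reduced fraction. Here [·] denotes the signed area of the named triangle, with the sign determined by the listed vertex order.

Work in coordinates with W = (0, 0), Q = (1, 0), M = (0, 1), V = (4, -1).
1. J lies on line VQ with VJ:JQ = 2:(-3) ⇒ J = (10, -3)
2. Y is the midpoint of JM ⇒ Y = (5, -1)
3. U lies on line VW with VU:UW = 1:(-4) ⇒ U = (16/3, -4/3)
2·[VUY] = 1/3, 2·[QYM] = 3
[VUY]:[QYM] = 1/3:3 = 1/9

[VUY]:[QYM] = 1/9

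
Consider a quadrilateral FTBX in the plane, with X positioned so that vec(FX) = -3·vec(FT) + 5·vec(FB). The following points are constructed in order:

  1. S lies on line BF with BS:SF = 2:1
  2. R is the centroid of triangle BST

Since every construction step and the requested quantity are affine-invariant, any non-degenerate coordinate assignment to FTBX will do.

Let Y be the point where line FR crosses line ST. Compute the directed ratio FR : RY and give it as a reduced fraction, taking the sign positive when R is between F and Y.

Set F = (0, 0), T = (1, 0), B = (0, 1), X = (-3, 5); any affine frame gives the same invariant.
1. S lies on line BF with BS:SF = 2:1 ⇒ S = (0, 1/3)
2. R is the centroid of triangle BST ⇒ R = (1/3, 4/9)
line FR meets ST at Y = (1/5, 4/15)
R = F + t·(Y−F) with t = 5/3, so FR:RY = 5/3:-2/3

FR:RY = -5/2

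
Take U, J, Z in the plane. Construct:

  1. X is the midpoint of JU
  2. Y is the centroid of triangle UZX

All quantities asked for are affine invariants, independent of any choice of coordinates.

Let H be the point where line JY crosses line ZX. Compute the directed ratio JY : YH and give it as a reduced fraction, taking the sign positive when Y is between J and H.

Choose coordinates U = (0, 0), J = (1, 0), Z = (0, 1).
1. X is the midpoint of JU ⇒ X = (1/2, 0)
2. Y is the centroid of triangle UZX ⇒ Y = (1/6, 1/3)
line JY meets ZX at H = (3/8, 1/4)
Y = J + t·(H−J) with t = 4/3, so JY:YH = 4/3:-1/3

JY:YH = -4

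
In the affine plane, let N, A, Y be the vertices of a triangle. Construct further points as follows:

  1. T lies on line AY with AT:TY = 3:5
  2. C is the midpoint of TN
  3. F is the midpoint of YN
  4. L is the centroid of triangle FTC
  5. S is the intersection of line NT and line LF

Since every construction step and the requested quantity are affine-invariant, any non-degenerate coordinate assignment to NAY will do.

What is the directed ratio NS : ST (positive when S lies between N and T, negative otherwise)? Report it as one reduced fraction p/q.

NS:ST = 3

Set N = (0, 0), A = (1, 0), Y = (0, 1); any affine frame gives the same invariant.
1. T lies on line AY with AT:TY = 3:5 ⇒ T = (5/8, 3/8)
2. C is the midpoint of TN ⇒ C = (5/16, 3/16)
3. F is the midpoint of YN ⇒ F = (0, 1/2)
4. L is the centroid of triangle FTC ⇒ L = (5/16, 17/48)
5. S is the intersection of line NT and line LF ⇒ S = (15/32, 9/32)
S = N + t·(T−N) with t = 3/4, so NS:ST = t:(1−t) = 3/4:1/4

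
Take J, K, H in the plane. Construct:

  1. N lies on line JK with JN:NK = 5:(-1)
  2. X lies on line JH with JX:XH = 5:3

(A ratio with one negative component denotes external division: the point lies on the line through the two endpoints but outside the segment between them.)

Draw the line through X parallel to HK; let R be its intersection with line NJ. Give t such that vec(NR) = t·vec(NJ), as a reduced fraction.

Choose coordinates J = (0, 0), K = (1, 0), H = (0, 1).
1. N lies on line JK with JN:NK = 5:(-1) ⇒ N = (5/4, 0)
2. X lies on line JH with JX:XH = 5:3 ⇒ X = (0, 5/8)
through X parallel to HK: direction (1, -1); meets NJ at R = (5/8, 0)
R = N + t·(J−N) with t = 1/2

t = 1/2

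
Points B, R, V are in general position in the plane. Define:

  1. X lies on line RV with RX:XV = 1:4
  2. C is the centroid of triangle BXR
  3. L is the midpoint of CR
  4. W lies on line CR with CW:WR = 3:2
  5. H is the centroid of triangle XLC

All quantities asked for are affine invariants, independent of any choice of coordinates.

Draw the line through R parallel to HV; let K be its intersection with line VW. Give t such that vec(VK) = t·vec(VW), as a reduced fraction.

t = 75/19

Choose coordinates B = (0, 0), R = (1, 0), V = (0, 1).
1. X lies on line RV with RX:XV = 1:4 ⇒ X = (4/5, 1/5)
2. C is the centroid of triangle BXR ⇒ C = (3/5, 1/15)
3. L is the midpoint of CR ⇒ L = (4/5, 1/30)
4. W lies on line CR with CW:WR = 3:2 ⇒ W = (21/25, 2/75)
5. H is the centroid of triangle XLC ⇒ H = (11/15, 1/10)
through R parallel to HV: direction (-11/15, 9/10); meets VW at K = (63/19, -54/19)
K = V + t·(W−V) with t = 75/19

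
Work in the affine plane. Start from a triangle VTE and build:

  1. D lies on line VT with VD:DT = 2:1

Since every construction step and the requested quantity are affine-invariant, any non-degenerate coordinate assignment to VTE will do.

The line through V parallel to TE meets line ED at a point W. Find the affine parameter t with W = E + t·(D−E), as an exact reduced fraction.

t = 3

Assign V = (0, 0), T = (1, 0), E = (0, 1) — the answer is frame-independent, so this choice is without loss of generality.
1. D lies on line VT with VD:DT = 2:1 ⇒ D = (2/3, 0)
through V parallel to TE: direction (-1, 1); meets ED at W = (2, -2)
W = E + t·(D−E) with t = 3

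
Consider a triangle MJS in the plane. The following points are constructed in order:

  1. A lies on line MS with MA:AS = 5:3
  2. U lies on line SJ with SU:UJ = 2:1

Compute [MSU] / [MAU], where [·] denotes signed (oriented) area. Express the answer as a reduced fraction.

Choose coordinates M = (0, 0), J = (1, 0), S = (0, 1).
1. A lies on line MS with MA:AS = 5:3 ⇒ A = (0, 5/8)
2. U lies on line SJ with SU:UJ = 2:1 ⇒ U = (2/3, 1/3)
2·[MSU] = -2/3, 2·[MAU] = -5/12
[MSU]:[MAU] = -2/3:-5/12 = 8/5

[MSU]:[MAU] = 8/5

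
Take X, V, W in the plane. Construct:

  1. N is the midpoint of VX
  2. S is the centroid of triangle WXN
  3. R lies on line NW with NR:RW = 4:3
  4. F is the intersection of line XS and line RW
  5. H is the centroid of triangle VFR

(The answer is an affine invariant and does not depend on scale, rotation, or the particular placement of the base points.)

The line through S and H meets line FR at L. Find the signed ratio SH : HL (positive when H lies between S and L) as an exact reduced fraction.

SH:HL = -2

Assign X = (0, 0), V = (1, 0), W = (0, 1) — the answer is frame-independent, so this choice is without loss of generality.
1. N is the midpoint of VX ⇒ N = (1/2, 0)
2. S is the centroid of triangle WXN ⇒ S = (1/6, 1/3)
3. R lies on line NW with NR:RW = 4:3 ⇒ R = (3/14, 4/7)
4. F is the intersection of line XS and line RW ⇒ F = (1/4, 1/2)
5. H is the centroid of triangle VFR ⇒ H = (41/84, 5/14)
line SH meets FR at L = (55/168, 29/84)
H = S + t·(L−S) with t = 2, so SH:HL = 2:-1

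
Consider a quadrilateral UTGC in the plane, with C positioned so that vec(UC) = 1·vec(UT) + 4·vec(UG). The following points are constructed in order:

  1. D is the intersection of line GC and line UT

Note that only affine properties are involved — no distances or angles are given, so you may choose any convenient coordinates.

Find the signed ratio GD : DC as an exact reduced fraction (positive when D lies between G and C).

GD:DC = -1/4

Assign U = (0, 0), T = (1, 0), G = (0, 1), C = (1, 4) — the answer is frame-independent, so this choice is without loss of generality.
1. D is the intersection of line GC and line UT ⇒ D = (-1/3, 0)
D = G + t·(C−G) with t = -1/3, so GD:DC = t:(1−t) = -1/3:4/3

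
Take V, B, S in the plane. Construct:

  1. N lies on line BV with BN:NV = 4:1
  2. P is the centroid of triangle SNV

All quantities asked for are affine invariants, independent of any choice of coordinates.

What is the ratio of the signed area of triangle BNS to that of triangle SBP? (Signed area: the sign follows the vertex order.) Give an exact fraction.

[BNS]:[SBP] = 4/3

Set V = (0, 0), B = (1, 0), S = (0, 1); any affine frame gives the same invariant.
1. N lies on line BV with BN:NV = 4:1 ⇒ N = (1/5, 0)
2. P is the centroid of triangle SNV ⇒ P = (1/15, 1/3)
2·[BNS] = -4/5, 2·[SBP] = -3/5
[BNS]:[SBP] = -4/5:-3/5 = 4/3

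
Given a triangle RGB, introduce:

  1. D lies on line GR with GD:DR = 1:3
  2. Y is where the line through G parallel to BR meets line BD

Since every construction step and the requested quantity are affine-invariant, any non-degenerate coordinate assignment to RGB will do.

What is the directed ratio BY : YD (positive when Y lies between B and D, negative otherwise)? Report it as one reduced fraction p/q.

BY:YD = -4

Choose coordinates R = (0, 0), G = (1, 0), B = (0, 1).
1. D lies on line GR with GD:DR = 1:3 ⇒ D = (3/4, 0)
2. Y is where the line through G parallel to BR meets line BD ⇒ Y = (1, -1/3)
Y = B + t·(D−B) with t = 4/3, so BY:YD = t:(1−t) = 4/3:-1/3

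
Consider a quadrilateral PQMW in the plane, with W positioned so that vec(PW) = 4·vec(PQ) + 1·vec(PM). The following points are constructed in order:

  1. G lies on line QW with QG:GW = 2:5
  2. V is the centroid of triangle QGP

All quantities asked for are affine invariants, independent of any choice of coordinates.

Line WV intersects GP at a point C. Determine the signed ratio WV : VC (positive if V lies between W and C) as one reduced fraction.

WV:VC = -17/2

Set P = (0, 0), Q = (1, 0), M = (0, 1), W = (4, 1); any affine frame gives the same invariant.
1. G lies on line QW with QG:GW = 2:5 ⇒ G = (13/7, 2/7)
2. V is the centroid of triangle QGP ⇒ V = (20/21, 2/21)
line WV meets GP at C = (156/119, 24/119)
V = W + t·(C−W) with t = 17/15, so WV:VC = 17/15:-2/15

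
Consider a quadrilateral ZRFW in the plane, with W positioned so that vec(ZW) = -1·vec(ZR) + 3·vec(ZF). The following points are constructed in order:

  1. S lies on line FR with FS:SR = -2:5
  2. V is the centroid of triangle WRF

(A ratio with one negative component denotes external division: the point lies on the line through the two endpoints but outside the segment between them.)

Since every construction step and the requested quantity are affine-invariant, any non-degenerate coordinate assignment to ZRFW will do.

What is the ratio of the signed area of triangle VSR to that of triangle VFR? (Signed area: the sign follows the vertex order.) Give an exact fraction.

Set Z = (0, 0), R = (1, 0), F = (0, 1), W = (-1, 3); any affine frame gives the same invariant.
1. S lies on line FR with FS:SR = -2:5 ⇒ S = (-2/3, 5/3)
2. V is the centroid of triangle WRF ⇒ V = (0, 4/3)
2·[VSR] = 5/9, 2·[VFR] = 1/3
[VSR]:[VFR] = 5/9:1/3 = 5/3

[VSR]:[VFR] = 5/3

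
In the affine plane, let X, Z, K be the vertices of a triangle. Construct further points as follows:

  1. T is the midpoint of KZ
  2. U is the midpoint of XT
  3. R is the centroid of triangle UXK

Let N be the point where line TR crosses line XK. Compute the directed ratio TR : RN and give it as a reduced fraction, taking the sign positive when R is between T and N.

TR:RN = 5

Choose coordinates X = (0, 0), Z = (1, 0), K = (0, 1).
1. T is the midpoint of KZ ⇒ T = (1/2, 1/2)
2. U is the midpoint of XT ⇒ U = (1/4, 1/4)
3. R is the centroid of triangle UXK ⇒ R = (1/12, 5/12)
line TR meets XK at N = (0, 2/5)
R = T + t·(N−T) with t = 5/6, so TR:RN = 5/6:1/6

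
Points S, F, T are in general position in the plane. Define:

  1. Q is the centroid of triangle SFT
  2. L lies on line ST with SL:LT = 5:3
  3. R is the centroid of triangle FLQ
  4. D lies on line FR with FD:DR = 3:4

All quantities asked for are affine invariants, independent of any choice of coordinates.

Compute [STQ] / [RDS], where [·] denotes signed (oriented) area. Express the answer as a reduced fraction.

Choose coordinates S = (0, 0), F = (1, 0), T = (0, 1).
1. Q is the centroid of triangle SFT ⇒ Q = (1/3, 1/3)
2. L lies on line ST with SL:LT = 5:3 ⇒ L = (0, 5/8)
3. R is the centroid of triangle FLQ ⇒ R = (4/9, 23/72)
4. D lies on line FR with FD:DR = 3:4 ⇒ D = (16/21, 23/168)
2·[STQ] = -1/3, 2·[RDS] = -23/126
[STQ]:[RDS] = -1/3:-23/126 = 42/23

[STQ]:[RDS] = 42/23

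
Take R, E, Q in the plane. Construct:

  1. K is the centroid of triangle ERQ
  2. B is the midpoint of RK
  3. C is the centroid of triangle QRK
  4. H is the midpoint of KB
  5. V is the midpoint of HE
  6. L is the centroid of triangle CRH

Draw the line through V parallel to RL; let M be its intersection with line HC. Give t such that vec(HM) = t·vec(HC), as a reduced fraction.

t = -11/6

Assign R = (0, 0), E = (1, 0), Q = (0, 1) — the answer is frame-independent, so this choice is without loss of generality.
1. K is the centroid of triangle ERQ ⇒ K = (1/3, 1/3)
2. B is the midpoint of RK ⇒ B = (1/6, 1/6)
3. C is the centroid of triangle QRK ⇒ C = (1/9, 4/9)
4. H is the midpoint of KB ⇒ H = (1/4, 1/4)
5. V is the midpoint of HE ⇒ V = (5/8, 1/8)
6. L is the centroid of triangle CRH ⇒ L = (13/108, 25/108)
through V parallel to RL: direction (13/108, 25/108); meets HC at M = (109/216, -23/216)
M = H + t·(C−H) with t = -11/6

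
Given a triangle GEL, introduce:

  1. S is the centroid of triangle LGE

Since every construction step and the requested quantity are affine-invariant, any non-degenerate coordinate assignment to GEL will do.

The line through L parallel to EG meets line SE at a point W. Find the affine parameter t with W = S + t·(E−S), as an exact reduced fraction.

Choose coordinates G = (0, 0), E = (1, 0), L = (0, 1).
1. S is the centroid of triangle LGE ⇒ S = (1/3, 1/3)
through L parallel to EG: direction (-1, 0); meets SE at W = (-1, 1)
W = S + t·(E−S) with t = -2

t = -2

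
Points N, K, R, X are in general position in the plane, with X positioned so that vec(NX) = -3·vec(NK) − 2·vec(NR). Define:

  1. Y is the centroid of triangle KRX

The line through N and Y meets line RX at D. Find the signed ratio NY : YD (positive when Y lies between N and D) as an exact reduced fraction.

Choose coordinates N = (0, 0), K = (1, 0), R = (0, 1), X = (-3, -2).
1. Y is the centroid of triangle KRX ⇒ Y = (-2/3, -1/3)
line NY meets RX at D = (-2, -1)
Y = N + t·(D−N) with t = 1/3, so NY:YD = 1/3:2/3

NY:YD = 1/2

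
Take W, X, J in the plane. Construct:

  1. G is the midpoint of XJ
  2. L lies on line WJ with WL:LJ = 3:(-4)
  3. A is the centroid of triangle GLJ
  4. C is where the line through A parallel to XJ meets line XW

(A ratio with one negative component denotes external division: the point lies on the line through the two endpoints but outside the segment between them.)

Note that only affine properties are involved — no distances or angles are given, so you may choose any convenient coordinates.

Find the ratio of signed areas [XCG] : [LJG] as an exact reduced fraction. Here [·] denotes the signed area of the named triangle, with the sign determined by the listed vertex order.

[XCG]:[LJG] = 1/3

Assign W = (0, 0), X = (1, 0), J = (0, 1) — the answer is frame-independent, so this choice is without loss of generality.
1. G is the midpoint of XJ ⇒ G = (1/2, 1/2)
2. L lies on line WJ with WL:LJ = 3:(-4) ⇒ L = (0, -3)
3. A is the centroid of triangle GLJ ⇒ A = (1/6, -1/2)
4. C is where the line through A parallel to XJ meets line XW ⇒ C = (-1/3, 0)
2·[XCG] = -2/3, 2·[LJG] = -2
[XCG]:[LJG] = -2/3:-2 = 1/3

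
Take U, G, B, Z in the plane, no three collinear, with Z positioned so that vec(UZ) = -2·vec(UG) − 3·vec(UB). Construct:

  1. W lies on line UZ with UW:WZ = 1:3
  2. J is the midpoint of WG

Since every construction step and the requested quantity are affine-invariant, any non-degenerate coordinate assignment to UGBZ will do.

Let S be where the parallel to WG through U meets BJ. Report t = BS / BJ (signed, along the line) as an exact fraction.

Work in coordinates with U = (0, 0), G = (1, 0), B = (0, 1), Z = (-2, -3).
1. W lies on line UZ with UW:WZ = 1:3 ⇒ W = (-1/2, -3/4)
2. J is the midpoint of WG ⇒ J = (1/4, -3/8)
through U parallel to WG: direction (3/2, 3/4); meets BJ at S = (1/6, 1/12)
S = B + t·(J−B) with t = 2/3

t = 2/3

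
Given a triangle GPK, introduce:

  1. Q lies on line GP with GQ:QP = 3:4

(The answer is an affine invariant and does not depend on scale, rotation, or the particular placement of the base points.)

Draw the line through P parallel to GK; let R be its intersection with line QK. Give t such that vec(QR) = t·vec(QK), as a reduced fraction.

Work in coordinates with G = (0, 0), P = (1, 0), K = (0, 1).
1. Q lies on line GP with GQ:QP = 3:4 ⇒ Q = (3/7, 0)
through P parallel to GK: direction (0, 1); meets QK at R = (1, -4/3)
R = Q + t·(K−Q) with t = -4/3

t = -4/3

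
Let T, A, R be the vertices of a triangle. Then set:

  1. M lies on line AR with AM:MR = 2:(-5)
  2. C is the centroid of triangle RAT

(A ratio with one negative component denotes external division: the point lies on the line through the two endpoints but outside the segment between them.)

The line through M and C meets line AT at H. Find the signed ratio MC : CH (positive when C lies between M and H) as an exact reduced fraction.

Assign T = (0, 0), A = (1, 0), R = (0, 1) — the answer is frame-independent, so this choice is without loss of generality.
1. M lies on line AR with AM:MR = 2:(-5) ⇒ M = (5/3, -2/3)
2. C is the centroid of triangle RAT ⇒ C = (1/3, 1/3)
line MC meets AT at H = (7/9, 0)
C = M + t·(H−M) with t = 3/2, so MC:CH = 3/2:-1/2

MC:CH = -3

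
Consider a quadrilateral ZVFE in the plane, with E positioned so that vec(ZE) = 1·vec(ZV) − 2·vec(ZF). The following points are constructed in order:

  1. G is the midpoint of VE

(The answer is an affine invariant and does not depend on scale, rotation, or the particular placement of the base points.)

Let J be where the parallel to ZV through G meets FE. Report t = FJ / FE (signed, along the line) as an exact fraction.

Work in coordinates with Z = (0, 0), V = (1, 0), F = (0, 1), E = (1, -2).
1. G is the midpoint of VE ⇒ G = (1, -1)
through G parallel to ZV: direction (1, 0); meets FE at J = (2/3, -1)
J = F + t·(E−F) with t = 2/3

t = 2/3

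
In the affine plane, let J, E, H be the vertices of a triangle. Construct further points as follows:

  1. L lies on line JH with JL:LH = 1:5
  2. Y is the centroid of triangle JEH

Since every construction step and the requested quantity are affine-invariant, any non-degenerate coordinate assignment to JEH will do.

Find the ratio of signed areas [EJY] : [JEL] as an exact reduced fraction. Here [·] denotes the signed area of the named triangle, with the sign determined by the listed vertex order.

Choose coordinates J = (0, 0), E = (1, 0), H = (0, 1).
1. L lies on line JH with JL:LH = 1:5 ⇒ L = (0, 1/6)
2. Y is the centroid of triangle JEH ⇒ Y = (1/3, 1/3)
2·[EJY] = -1/3, 2·[JEL] = 1/6
[EJY]:[JEL] = -1/3:1/6 = -2

[EJY]:[JEL] = -2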